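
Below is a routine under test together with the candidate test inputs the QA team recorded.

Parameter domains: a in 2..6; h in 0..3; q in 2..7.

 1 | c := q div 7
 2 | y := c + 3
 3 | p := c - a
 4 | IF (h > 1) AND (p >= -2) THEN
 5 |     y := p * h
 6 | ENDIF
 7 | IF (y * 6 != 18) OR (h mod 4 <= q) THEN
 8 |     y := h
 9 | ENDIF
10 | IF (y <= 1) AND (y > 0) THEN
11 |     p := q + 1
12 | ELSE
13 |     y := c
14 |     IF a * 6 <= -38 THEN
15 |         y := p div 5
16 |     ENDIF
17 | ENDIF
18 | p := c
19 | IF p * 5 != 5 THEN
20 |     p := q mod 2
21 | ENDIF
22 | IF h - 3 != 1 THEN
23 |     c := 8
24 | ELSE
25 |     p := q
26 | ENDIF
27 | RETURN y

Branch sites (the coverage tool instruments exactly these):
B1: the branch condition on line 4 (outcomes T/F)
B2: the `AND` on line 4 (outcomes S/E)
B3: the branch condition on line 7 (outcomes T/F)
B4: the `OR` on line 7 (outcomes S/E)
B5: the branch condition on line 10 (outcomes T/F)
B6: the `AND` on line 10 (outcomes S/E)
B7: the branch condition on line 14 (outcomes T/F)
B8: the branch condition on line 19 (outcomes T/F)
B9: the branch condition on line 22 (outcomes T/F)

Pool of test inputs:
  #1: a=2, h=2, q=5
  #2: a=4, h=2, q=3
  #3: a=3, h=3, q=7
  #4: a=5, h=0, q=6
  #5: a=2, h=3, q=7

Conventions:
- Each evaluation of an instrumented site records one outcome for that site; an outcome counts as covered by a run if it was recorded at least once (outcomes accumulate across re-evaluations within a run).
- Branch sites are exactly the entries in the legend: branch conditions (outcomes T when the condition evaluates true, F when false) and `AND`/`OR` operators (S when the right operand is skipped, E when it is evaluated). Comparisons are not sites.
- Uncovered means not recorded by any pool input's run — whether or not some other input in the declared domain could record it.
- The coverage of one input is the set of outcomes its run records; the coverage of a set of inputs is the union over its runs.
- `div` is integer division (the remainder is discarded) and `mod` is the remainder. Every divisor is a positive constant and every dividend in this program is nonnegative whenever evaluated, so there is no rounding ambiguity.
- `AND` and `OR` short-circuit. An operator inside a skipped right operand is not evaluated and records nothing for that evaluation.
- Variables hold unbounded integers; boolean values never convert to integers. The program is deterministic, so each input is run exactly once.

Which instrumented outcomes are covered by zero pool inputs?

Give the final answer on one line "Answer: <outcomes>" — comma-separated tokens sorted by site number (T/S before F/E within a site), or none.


input #1, a=2, h=2, q=5: events B2->E, B1->T, B4->S, B3->T, B6->S, B5->F, B7->F, B8->T, B9->T; outcomes B1=T, B2=E, B3=T, B4=S, B5=F, B6=S, B7=F, B8=T, B9=T
input #2, a=4, h=2, q=3: events B2->E, B1->F, B4->E, B3->T, B6->S, B5->F, B7->F, B8->T, B9->T; outcomes B1=F, B2=E, B3=T, B4=E, B5=F, B6=S, B7=F, B8=T, B9=T
input #3, a=3, h=3, q=7: events B2->E, B1->T, B4->S, B3->T, B6->S, B5->F, B7->F, B8->F, B9->T; outcomes B1=T, B2=E, B3=T, B4=S, B5=F, B6=S, B7=F, B8=F, B9=T
input #4, a=5, h=0, q=6: events B2->S, B1->F, B4->E, B3->T, B6->E, B5->F, B7->F, B8->T, B9->T; outcomes B1=F, B2=S, B3=T, B4=E, B5=F, B6=E, B7=F, B8=T, B9=T
input #5, a=2, h=3, q=7: events B2->E, B1->T, B4->S, B3->T, B6->S, B5->F, B7->F, B8->F, B9->T; outcomes B1=T, B2=E, B3=T, B4=S, B5=F, B6=S, B7=F, B8=F, B9=T
union over the pool: B1=T, B1=F, B2=S, B2=E, B3=T, B4=S, B4=E, B5=F, B6=S, B6=E, B7=F, B8=T, B8=F, B9=T
uncovered (4 of 18): B3=F, B5=T, B7=T, B9=F
Answer: B3=F, B5=T, B7=T, B9=F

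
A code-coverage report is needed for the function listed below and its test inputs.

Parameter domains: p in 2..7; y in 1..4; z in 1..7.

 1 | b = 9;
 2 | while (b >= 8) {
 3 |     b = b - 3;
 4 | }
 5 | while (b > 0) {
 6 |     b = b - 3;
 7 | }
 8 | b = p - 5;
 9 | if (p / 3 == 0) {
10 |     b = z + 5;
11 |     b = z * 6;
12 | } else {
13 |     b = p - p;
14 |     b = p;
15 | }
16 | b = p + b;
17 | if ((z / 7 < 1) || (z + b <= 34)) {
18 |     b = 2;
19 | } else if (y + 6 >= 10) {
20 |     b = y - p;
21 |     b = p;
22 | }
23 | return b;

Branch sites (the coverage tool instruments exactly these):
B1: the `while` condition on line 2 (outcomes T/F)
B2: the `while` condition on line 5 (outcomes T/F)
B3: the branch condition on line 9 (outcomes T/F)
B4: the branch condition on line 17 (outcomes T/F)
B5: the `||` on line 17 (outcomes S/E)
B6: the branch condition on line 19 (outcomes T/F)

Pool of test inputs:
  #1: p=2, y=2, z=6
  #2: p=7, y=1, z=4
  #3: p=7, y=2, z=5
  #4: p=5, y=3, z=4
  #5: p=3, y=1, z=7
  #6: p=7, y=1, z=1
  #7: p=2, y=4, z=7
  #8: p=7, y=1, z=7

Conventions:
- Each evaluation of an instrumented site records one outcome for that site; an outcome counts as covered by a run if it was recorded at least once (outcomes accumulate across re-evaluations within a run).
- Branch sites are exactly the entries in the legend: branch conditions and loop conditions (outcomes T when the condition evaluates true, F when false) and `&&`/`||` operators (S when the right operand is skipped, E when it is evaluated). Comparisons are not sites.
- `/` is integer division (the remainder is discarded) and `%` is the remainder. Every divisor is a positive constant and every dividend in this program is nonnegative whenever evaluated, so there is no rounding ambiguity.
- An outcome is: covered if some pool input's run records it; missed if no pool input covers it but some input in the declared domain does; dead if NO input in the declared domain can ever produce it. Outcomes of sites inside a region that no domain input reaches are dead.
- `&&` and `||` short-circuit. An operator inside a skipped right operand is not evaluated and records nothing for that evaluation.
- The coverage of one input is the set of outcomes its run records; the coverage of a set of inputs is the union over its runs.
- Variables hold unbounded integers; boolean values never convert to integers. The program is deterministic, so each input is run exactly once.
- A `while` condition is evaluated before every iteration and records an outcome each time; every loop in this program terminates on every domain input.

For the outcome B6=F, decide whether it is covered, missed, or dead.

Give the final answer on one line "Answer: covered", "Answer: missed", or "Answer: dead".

no pool input records B6=F
but domain input (p=2, y=1, z=7) does record it -> reachable, so missed

Answer: missed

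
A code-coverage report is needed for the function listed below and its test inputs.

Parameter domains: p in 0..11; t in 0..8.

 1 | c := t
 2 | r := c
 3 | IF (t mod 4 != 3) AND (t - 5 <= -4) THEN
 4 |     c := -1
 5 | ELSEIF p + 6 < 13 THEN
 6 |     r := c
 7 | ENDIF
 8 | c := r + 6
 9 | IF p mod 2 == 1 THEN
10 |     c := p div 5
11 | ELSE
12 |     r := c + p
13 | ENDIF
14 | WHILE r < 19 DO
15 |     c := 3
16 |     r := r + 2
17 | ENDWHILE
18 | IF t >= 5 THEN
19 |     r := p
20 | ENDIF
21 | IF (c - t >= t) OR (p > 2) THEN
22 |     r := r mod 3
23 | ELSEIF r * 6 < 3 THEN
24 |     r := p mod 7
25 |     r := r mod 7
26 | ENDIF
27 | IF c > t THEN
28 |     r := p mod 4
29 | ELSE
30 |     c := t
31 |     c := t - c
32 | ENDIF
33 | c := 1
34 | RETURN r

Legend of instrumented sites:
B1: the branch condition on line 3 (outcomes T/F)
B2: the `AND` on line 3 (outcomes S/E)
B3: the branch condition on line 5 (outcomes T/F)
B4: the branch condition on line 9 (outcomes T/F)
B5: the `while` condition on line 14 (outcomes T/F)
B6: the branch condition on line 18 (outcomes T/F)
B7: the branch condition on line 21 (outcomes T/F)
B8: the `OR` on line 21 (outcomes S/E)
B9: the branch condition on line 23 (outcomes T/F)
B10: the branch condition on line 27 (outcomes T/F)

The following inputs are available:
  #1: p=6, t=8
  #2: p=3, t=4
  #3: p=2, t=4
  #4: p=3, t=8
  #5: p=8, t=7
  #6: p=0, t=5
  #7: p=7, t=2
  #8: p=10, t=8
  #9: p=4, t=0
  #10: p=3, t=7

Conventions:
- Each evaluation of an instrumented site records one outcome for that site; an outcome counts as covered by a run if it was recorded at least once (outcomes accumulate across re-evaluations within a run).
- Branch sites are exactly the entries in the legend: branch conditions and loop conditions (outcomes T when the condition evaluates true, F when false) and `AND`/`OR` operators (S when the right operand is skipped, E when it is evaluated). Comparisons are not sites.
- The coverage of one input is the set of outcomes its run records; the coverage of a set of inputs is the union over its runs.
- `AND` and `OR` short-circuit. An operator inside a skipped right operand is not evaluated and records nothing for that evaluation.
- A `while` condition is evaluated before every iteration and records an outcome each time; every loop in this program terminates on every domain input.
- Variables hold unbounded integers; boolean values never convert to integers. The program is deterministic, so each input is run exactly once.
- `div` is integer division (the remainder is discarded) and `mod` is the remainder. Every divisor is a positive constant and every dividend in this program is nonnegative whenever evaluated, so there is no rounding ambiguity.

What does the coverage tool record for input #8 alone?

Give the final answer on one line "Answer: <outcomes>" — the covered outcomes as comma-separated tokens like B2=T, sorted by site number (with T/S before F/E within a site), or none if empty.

Simulating input #8 (p=10, t=8) step by step:
  B2->E, B1->F, B3->F, B4->F, B5->F, B6->T, B8->E, B7->T, B10->T
as a set, this run covers: B1=F, B2=E, B3=F, B4=F, B5=F, B6=T, B7=T, B8=E, B10=T

Answer: B1=F, B2=E, B3=F, B4=F, B5=F, B6=T, B7=T, B8=E, B10=T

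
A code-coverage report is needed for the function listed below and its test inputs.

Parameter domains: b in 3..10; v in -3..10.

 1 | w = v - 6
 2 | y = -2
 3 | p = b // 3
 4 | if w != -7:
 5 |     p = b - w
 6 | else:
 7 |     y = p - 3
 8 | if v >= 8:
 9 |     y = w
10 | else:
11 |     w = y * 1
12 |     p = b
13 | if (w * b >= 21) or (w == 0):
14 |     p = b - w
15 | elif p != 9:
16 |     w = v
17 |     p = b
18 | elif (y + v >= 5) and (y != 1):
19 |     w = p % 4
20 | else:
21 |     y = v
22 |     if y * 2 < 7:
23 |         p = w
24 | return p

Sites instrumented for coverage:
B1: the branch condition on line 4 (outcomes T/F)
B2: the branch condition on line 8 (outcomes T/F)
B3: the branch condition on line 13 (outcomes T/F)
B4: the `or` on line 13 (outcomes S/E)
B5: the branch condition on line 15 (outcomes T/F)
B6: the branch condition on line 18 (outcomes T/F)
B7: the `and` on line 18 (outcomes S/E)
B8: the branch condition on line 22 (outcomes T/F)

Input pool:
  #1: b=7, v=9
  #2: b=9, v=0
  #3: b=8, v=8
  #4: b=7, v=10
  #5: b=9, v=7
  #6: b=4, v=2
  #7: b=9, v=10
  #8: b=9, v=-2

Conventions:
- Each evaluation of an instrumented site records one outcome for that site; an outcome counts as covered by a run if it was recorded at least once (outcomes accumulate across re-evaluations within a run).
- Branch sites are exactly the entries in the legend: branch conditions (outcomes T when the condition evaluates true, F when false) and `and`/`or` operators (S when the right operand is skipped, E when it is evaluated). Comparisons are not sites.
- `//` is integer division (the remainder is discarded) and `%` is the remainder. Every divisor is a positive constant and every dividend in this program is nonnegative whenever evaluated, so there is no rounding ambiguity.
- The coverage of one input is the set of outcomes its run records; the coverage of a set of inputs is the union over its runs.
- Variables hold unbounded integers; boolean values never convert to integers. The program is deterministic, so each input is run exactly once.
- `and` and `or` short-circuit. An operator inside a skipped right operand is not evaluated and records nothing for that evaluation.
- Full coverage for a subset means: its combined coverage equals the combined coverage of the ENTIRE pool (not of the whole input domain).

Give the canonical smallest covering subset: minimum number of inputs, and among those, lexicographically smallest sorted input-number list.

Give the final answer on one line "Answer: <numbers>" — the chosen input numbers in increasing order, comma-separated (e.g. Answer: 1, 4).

run #1 (b=7, v=9) runs B1->T, B2->T, B4->S, B3->T; records B1=T, B2=T, B3=T, B4=S
run #2 (b=9, v=0) runs B1->T, B2->F, B4->E, B3->F, B5->F, B7->S, B6->F, B8->T; records B1=T, B2=F, B3=F, B4=E, B5=F, B6=F, B7=S, B8=T
run #3 (b=8, v=8) runs B1->T, B2->T, B4->E, B3->F, B5->T; records B1=T, B2=T, B3=F, B4=E, B5=T
run #4 (b=7, v=10) runs B1->T, B2->T, B4->S, B3->T; records B1=T, B2=T, B3=T, B4=S
run #5 (b=9, v=7) runs B1->T, B2->F, B4->E, B3->F, B5->F, B7->E, B6->T; records B1=T, B2=F, B3=F, B4=E, B5=F, B6=T, B7=E
run #6 (b=4, v=2) runs B1->T, B2->F, B4->E, B3->F, B5->T; records B1=T, B2=F, B3=F, B4=E, B5=T
run #7 (b=9, v=10) runs B1->T, B2->T, B4->S, B3->T; records B1=T, B2=T, B3=T, B4=S
run #8 (b=9, v=-2) runs B1->T, B2->F, B4->E, B3->F, B5->F, B7->S, B6->F, B8->T; records B1=T, B2=F, B3=F, B4=E, B5=F, B6=F, B7=S, B8=T
the full pool covers 14 outcomes: B1=T, B2=T, B2=F, B3=T, B3=F, B4=S, B4=E, B5=T, B5=F, B6=T, B6=F, B7=S, B7=E, B8=T
every size-1 subset falls short of the 14 outcomes (best: 8/14)
every size-2 subset falls short of the 14 outcomes (best: 11/14)
every size-3 subset falls short of the 14 outcomes (best: 13/14)
at size 4, {1, 2, 3, 5} reaches all 14 outcomes; every lexicographically earlier size-4 subset fails

Answer: 1, 2, 3, 5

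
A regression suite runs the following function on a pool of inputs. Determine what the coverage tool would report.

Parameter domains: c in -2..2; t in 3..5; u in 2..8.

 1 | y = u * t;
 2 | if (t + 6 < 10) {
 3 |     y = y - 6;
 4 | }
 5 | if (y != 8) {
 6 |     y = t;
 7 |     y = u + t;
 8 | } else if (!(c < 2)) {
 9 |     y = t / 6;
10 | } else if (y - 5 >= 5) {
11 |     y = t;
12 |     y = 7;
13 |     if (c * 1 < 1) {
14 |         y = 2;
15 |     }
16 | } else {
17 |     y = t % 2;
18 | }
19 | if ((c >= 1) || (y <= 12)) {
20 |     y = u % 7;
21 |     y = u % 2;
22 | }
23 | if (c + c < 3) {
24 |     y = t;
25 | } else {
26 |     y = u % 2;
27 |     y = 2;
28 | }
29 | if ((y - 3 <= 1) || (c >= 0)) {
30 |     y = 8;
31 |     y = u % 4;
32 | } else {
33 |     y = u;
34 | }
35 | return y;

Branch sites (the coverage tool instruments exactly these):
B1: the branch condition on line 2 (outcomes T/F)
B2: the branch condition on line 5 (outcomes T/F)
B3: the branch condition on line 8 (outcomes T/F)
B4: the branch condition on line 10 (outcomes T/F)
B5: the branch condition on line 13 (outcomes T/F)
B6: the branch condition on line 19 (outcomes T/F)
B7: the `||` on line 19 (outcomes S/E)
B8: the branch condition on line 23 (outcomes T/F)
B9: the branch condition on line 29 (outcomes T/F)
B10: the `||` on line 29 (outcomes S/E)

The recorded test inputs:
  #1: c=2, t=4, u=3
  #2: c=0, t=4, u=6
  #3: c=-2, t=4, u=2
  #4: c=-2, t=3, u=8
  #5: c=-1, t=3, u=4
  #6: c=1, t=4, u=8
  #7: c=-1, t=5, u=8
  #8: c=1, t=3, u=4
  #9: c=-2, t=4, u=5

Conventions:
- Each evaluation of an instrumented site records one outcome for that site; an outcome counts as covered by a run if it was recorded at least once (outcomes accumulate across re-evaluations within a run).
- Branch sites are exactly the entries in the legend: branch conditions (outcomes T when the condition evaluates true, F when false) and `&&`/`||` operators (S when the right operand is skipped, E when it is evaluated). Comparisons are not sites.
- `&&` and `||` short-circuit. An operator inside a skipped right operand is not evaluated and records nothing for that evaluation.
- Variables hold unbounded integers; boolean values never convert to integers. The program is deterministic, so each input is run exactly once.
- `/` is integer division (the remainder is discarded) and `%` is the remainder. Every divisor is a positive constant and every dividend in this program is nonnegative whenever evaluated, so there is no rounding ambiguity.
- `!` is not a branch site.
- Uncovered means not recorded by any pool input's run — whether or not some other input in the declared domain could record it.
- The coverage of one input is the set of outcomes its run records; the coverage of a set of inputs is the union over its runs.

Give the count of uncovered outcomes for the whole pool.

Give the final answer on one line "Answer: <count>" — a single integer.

input #1 (c=2, t=4, u=3): events B1->F, B2->T, B7->S, B6->T, B8->F, B10->S, B9->T; covers B1=F, B2=T, B6=T, B7=S, B8=F, B9=T, B10=S
input #2 (c=0, t=4, u=6): events B1->F, B2->T, B7->E, B6->T, B8->T, B10->S, B9->T; covers B1=F, B2=T, B6=T, B7=E, B8=T, B9=T, B10=S
input #3 (c=-2, t=4, u=2): events B1->F, B2->F, B3->F, B4->F, B7->E, B6->T, B8->T, B10->S, B9->T; covers B1=F, B2=F, B3=F, B4=F, B6=T, B7=E, B8=T, B9=T, B10=S
input #4 (c=-2, t=3, u=8): events B1->T, B2->T, B7->E, B6->T, B8->T, B10->S, B9->T; covers B1=T, B2=T, B6=T, B7=E, B8=T, B9=T, B10=S
input #5 (c=-1, t=3, u=4): events B1->T, B2->T, B7->E, B6->T, B8->T, B10->S, B9->T; covers B1=T, B2=T, B6=T, B7=E, B8=T, B9=T, B10=S
input #6 (c=1, t=4, u=8): events B1->F, B2->T, B7->S, B6->T, B8->T, B10->S, B9->T; covers B1=F, B2=T, B6=T, B7=S, B8=T, B9=T, B10=S
input #7 (c=-1, t=5, u=8): events B1->F, B2->T, B7->E, B6->F, B8->T, B10->E, B9->F; covers B1=F, B2=T, B6=F, B7=E, B8=T, B9=F, B10=E
input #8 (c=1, t=3, u=4): events B1->T, B2->T, B7->S, B6->T, B8->T, B10->S, B9->T; covers B1=T, B2=T, B6=T, B7=S, B8=T, B9=T, B10=S
input #9 (c=-2, t=4, u=5): events B1->F, B2->T, B7->E, B6->T, B8->T, B10->S, B9->T; covers B1=F, B2=T, B6=T, B7=E, B8=T, B9=T, B10=S
union over the pool: B1=T, B1=F, B2=T, B2=F, B3=F, B4=F, B6=T, B6=F, B7=S, B7=E, B8=T, B8=F, B9=T, B9=F, B10=S, B10=E
uncovered (4 of 20): B3=T, B4=T, B5=T, B5=F

Answer: 4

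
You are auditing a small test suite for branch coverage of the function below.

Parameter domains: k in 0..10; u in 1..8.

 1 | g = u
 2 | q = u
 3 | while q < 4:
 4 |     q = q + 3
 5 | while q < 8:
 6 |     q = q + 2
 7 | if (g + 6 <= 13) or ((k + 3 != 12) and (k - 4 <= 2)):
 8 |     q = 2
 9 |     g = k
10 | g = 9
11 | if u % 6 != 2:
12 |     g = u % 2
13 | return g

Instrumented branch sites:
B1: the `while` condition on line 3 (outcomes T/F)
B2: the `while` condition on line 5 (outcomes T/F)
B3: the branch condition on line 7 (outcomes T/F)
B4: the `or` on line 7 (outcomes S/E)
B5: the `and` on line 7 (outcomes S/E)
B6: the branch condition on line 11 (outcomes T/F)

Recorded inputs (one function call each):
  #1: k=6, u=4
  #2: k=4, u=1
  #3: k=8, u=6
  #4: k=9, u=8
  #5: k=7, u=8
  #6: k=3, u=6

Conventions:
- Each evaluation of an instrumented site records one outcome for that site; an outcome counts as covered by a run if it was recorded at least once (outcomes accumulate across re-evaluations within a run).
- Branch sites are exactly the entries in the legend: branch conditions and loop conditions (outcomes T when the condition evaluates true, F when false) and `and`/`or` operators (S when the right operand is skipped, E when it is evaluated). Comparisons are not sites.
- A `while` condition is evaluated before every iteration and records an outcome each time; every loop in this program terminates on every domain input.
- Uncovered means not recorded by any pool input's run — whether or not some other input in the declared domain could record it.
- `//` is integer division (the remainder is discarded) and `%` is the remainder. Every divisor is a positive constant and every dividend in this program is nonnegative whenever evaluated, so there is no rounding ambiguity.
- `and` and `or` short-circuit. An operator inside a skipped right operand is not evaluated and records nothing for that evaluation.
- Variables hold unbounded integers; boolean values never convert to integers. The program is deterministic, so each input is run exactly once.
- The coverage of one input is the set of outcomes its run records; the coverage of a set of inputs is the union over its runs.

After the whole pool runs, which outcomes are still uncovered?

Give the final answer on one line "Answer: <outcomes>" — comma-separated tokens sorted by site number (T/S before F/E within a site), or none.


input #1, k=6, u=4: events B1->F, B2->T, B2->T, B2->F, B4->S, B3->T, B6->T; outcomes B1=F, B2=T, B2=F, B3=T, B4=S, B6=T
input #2, k=4, u=1: events B1->T, B1->F, B2->T, B2->T, B2->F, B4->S, B3->T, B6->T; outcomes B1=T, B1=F, B2=T, B2=F, B3=T, B4=S, B6=T
input #3, k=8, u=6: events B1->F, B2->T, B2->F, B4->S, B3->T, B6->T; outcomes B1=F, B2=T, B2=F, B3=T, B4=S, B6=T
input #4, k=9, u=8: events B1->F, B2->F, B4->E, B5->S, B3->F, B6->F; outcomes B1=F, B2=F, B3=F, B4=E, B5=S, B6=F
input #5, k=7, u=8: events B1->F, B2->F, B4->E, B5->E, B3->F, B6->F; outcomes B1=F, B2=F, B3=F, B4=E, B5=E, B6=F
input #6, k=3, u=6: events B1->F, B2->T, B2->F, B4->S, B3->T, B6->T; outcomes B1=F, B2=T, B2=F, B3=T, B4=S, B6=T
union over the pool: B1=T, B1=F, B2=T, B2=F, B3=T, B3=F, B4=S, B4=E, B5=S, B5=E, B6=T, B6=F
uncovered (0 of 12): none
Answer: none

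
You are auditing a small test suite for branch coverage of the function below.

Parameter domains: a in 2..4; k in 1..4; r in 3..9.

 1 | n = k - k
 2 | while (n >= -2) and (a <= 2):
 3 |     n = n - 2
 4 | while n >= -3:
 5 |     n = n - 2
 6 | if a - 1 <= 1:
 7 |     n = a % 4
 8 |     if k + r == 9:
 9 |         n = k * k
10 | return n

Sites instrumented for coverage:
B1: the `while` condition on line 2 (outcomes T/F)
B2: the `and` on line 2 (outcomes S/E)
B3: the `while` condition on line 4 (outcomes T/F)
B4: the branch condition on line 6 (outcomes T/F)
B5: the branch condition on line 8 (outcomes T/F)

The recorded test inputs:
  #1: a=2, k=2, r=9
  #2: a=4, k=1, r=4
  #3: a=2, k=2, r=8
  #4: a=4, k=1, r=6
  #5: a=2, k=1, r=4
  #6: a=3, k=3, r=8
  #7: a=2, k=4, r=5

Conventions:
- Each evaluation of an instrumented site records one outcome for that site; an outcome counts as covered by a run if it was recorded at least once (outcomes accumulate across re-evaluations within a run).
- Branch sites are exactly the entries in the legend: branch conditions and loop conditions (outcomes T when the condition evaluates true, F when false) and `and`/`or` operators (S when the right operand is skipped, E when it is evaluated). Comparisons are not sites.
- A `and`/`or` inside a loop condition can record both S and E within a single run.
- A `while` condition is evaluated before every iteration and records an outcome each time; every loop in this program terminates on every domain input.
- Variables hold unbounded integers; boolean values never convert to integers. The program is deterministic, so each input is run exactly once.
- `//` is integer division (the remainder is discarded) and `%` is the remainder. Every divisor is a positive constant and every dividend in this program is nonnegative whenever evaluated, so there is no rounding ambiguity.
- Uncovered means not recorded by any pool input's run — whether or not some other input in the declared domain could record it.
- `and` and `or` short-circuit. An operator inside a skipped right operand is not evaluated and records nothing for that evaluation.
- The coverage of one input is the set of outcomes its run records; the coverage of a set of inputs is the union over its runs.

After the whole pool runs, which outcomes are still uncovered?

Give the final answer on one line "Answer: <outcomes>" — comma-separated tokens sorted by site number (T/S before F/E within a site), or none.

#1 (a=2, k=2, r=9) -> B2->E, B1->T, B2->E, B1->T, B2->S, B1->F, B3->F, B4->T, B5->F; covered: B1=T, B1=F, B2=S, B2=E, B3=F, B4=T, B5=F
#2 (a=4, k=1, r=4) -> B2->E, B1->F, B3->T, B3->T, B3->F, B4->F; covered: B1=F, B2=E, B3=T, B3=F, B4=F
#3 (a=2, k=2, r=8) -> B2->E, B1->T, B2->E, B1->T, B2->S, B1->F, B3->F, B4->T, B5->F; covered: B1=T, B1=F, B2=S, B2=E, B3=F, B4=T, B5=F
#4 (a=4, k=1, r=6) -> B2->E, B1->F, B3->T, B3->T, B3->F, B4->F; covered: B1=F, B2=E, B3=T, B3=F, B4=F
#5 (a=2, k=1, r=4) -> B2->E, B1->T, B2->E, B1->T, B2->S, B1->F, B3->F, B4->T, B5->F; covered: B1=T, B1=F, B2=S, B2=E, B3=F, B4=T, B5=F
#6 (a=3, k=3, r=8) -> B2->E, B1->F, B3->T, B3->T, B3->F, B4->F; covered: B1=F, B2=E, B3=T, B3=F, B4=F
#7 (a=2, k=4, r=5) -> B2->E, B1->T, B2->E, B1->T, B2->S, B1->F, B3->F, B4->T, B5->T; covered: B1=T, B1=F, B2=S, B2=E, B3=F, B4=T, B5=T
union over the pool: B1=T, B1=F, B2=S, B2=E, B3=T, B3=F, B4=T, B4=F, B5=T, B5=F
uncovered (0 of 10): none

Answer: none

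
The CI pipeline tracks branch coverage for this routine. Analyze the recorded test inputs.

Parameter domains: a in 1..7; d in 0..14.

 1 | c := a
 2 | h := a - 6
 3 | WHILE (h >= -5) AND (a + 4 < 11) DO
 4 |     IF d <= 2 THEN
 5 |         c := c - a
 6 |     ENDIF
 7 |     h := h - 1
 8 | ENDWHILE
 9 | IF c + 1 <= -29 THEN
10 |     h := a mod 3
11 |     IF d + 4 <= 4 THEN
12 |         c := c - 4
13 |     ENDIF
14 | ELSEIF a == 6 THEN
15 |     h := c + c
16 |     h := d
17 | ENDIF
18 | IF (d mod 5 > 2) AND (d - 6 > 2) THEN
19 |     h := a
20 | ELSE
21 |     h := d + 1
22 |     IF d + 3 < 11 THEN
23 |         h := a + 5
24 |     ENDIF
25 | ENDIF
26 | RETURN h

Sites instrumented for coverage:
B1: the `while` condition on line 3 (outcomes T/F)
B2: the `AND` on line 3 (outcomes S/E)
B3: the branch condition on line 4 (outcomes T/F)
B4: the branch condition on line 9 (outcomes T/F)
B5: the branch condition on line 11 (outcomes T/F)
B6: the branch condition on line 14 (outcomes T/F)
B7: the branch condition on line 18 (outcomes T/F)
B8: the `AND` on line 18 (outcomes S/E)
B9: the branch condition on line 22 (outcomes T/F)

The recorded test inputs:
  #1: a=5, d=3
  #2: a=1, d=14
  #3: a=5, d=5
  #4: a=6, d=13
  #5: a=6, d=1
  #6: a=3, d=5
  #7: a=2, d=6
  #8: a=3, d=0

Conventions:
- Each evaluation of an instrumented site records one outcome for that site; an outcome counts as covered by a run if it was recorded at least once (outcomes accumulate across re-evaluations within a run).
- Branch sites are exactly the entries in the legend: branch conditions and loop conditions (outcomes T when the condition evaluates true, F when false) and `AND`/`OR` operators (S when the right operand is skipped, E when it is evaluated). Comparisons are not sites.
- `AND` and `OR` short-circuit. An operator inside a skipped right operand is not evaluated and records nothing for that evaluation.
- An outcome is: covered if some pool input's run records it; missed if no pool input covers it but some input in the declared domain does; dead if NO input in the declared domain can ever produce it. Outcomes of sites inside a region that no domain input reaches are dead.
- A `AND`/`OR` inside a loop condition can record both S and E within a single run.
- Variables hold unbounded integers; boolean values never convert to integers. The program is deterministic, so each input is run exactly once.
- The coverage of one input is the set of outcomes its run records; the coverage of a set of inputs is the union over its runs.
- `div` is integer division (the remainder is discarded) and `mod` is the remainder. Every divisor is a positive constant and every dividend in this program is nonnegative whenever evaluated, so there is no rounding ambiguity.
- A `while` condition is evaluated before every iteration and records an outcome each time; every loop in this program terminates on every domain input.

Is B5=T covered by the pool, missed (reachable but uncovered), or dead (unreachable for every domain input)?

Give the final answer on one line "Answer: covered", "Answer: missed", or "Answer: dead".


no pool input records B5=T
but domain input (a=6, d=0) does record it -> reachable, so missed
Answer: missed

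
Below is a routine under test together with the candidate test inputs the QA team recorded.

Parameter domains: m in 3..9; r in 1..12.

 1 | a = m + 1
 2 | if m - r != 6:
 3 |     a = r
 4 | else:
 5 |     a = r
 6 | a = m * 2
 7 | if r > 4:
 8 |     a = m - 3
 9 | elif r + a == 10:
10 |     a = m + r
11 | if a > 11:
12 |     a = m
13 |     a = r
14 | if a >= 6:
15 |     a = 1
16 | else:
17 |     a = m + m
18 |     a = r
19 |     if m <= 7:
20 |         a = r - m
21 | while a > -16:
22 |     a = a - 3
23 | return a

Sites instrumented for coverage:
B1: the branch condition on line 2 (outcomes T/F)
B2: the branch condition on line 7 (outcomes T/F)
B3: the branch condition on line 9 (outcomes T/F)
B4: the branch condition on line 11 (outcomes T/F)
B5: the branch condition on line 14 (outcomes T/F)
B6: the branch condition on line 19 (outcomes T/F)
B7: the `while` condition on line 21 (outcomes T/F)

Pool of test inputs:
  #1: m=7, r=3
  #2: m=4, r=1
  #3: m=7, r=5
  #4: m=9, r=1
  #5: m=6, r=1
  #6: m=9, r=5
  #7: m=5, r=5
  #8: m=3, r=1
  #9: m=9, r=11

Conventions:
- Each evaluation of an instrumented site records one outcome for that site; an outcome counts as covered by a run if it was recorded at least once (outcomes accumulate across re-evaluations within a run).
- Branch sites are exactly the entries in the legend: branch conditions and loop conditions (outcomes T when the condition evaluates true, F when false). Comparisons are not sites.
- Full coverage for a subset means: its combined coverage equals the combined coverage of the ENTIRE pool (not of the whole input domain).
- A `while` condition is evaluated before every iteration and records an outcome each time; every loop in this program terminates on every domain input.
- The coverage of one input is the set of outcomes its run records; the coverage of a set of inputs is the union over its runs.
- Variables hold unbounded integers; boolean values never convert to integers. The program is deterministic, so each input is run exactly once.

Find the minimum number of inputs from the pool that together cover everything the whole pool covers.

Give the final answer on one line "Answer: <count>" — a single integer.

input #1 (m=7, r=3): events B1->T, B2->F, B3->F, B4->T, B5->F, B6->T, B7->T, B7->T, B7->T, B7->T, B7->F; covers B1=T, B2=F, B3=F, B4=T, B5=F, B6=T, B7=T, B7=F
input #2 (m=4, r=1): events B1->T, B2->F, B3->F, B4->F, B5->T, B7->T, B7->T, B7->T, B7->T, B7->T, B7->T, B7->F; covers B1=T, B2=F, B3=F, B4=F, B5=T, B7=T, B7=F
input #3 (m=7, r=5): events B1->T, B2->T, B4->F, B5->F, B6->T, B7->T, B7->T, B7->T, B7->T, B7->T, B7->F; covers B1=T, B2=T, B4=F, B5=F, B6=T, B7=T, B7=F
input #4 (m=9, r=1): events B1->T, B2->F, B3->F, B4->T, B5->F, B6->F, B7->T, B7->T, B7->T, B7->T, B7->T, B7->T, B7->F; covers B1=T, B2=F, B3=F, B4=T, B5=F, B6=F, B7=T, B7=F
input #5 (m=6, r=1): events B1->T, B2->F, B3->F, B4->T, B5->F, B6->T, B7->T, B7->T, B7->T, B7->T, B7->F; covers B1=T, B2=F, B3=F, B4=T, B5=F, B6=T, B7=T, B7=F
input #6 (m=9, r=5): events B1->T, B2->T, B4->F, B5->T, B7->T, B7->T, B7->T, B7->T, B7->T, B7->T, B7->F; covers B1=T, B2=T, B4=F, B5=T, B7=T, B7=F
input #7 (m=5, r=5): events B1->T, B2->T, B4->F, B5->F, B6->T, B7->T, B7->T, B7->T, B7->T, B7->T, B7->T, B7->F; covers B1=T, B2=T, B4=F, B5=F, B6=T, B7=T, B7=F
input #8 (m=3, r=1): events B1->T, B2->F, B3->F, B4->F, B5->T, B7->T, B7->T, B7->T, B7->T, B7->T, B7->T, B7->F; covers B1=T, B2=F, B3=F, B4=F, B5=T, B7=T, B7=F
input #9 (m=9, r=11): events B1->T, B2->T, B4->F, B5->T, B7->T, B7->T, B7->T, B7->T, B7->T, B7->T, B7->F; covers B1=T, B2=T, B4=F, B5=T, B7=T, B7=F
together the pool reaches 12 outcomes: B1=T, B2=T, B2=F, B3=F, B4=T, B4=F, B5=T, B5=F, B6=T, B6=F, B7=T, B7=F
no size-1 subset reaches all 12 outcomes (best union: 8/12)
no size-2 subset reaches all 12 outcomes (best union: 11/12)
inputs {1, 4, 6} (size 3) cover everything; no size-3 subset with a lexicographically smaller index list covers all 12

Answer: 3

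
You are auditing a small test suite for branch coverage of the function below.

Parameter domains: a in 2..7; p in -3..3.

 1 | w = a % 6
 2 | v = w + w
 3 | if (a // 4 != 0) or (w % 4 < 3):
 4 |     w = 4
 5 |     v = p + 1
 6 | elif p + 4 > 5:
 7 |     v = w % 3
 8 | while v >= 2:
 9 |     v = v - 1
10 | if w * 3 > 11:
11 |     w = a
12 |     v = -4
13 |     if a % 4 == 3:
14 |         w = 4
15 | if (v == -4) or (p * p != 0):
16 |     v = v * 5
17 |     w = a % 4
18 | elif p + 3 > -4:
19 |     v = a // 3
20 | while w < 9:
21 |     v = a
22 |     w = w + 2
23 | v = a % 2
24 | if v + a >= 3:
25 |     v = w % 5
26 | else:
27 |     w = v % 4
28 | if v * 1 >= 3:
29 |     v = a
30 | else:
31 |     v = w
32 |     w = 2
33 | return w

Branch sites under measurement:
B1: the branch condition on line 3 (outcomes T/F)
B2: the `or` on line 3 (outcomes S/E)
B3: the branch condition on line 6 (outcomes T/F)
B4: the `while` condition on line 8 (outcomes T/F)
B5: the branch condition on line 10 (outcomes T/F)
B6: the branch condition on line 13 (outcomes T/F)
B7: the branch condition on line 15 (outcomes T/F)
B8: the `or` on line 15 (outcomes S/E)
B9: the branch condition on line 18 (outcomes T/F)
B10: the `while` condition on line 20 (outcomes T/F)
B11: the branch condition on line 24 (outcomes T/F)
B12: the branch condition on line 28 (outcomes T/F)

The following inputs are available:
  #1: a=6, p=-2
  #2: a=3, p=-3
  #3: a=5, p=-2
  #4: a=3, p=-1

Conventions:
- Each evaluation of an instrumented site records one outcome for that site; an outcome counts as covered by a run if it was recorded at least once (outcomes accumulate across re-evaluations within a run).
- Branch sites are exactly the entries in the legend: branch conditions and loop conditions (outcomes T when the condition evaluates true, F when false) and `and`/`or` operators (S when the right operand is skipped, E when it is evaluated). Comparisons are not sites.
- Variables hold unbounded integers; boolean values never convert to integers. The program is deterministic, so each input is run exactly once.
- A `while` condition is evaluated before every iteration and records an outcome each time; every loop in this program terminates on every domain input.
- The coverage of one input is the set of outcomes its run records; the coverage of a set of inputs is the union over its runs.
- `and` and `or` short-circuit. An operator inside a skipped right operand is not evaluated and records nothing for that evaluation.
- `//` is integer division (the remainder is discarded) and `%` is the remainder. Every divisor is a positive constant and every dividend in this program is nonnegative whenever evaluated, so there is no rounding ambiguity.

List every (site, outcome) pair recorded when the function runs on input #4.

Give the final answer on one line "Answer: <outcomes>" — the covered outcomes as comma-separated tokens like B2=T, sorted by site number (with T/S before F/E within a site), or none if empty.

Event log for input #4 (a=3, p=-1):
  B2->E, B1->F, B3->F, B4->T, B4->T, B4->T, B4->T, B4->T, B4->F, B5->F
  B8->E, B7->T, B10->T, B10->T, B10->T, B10->F, B11->T, B12->T
collecting distinct outcomes: B1=F, B2=E, B3=F, B4=T, B4=F, B5=F, B7=T, B8=E, B10=T, B10=F, B11=T, B12=T

Answer: B1=F, B2=E, B3=F, B4=T, B4=F, B5=F, B7=T, B8=E, B10=T, B10=F, B11=T, B12=T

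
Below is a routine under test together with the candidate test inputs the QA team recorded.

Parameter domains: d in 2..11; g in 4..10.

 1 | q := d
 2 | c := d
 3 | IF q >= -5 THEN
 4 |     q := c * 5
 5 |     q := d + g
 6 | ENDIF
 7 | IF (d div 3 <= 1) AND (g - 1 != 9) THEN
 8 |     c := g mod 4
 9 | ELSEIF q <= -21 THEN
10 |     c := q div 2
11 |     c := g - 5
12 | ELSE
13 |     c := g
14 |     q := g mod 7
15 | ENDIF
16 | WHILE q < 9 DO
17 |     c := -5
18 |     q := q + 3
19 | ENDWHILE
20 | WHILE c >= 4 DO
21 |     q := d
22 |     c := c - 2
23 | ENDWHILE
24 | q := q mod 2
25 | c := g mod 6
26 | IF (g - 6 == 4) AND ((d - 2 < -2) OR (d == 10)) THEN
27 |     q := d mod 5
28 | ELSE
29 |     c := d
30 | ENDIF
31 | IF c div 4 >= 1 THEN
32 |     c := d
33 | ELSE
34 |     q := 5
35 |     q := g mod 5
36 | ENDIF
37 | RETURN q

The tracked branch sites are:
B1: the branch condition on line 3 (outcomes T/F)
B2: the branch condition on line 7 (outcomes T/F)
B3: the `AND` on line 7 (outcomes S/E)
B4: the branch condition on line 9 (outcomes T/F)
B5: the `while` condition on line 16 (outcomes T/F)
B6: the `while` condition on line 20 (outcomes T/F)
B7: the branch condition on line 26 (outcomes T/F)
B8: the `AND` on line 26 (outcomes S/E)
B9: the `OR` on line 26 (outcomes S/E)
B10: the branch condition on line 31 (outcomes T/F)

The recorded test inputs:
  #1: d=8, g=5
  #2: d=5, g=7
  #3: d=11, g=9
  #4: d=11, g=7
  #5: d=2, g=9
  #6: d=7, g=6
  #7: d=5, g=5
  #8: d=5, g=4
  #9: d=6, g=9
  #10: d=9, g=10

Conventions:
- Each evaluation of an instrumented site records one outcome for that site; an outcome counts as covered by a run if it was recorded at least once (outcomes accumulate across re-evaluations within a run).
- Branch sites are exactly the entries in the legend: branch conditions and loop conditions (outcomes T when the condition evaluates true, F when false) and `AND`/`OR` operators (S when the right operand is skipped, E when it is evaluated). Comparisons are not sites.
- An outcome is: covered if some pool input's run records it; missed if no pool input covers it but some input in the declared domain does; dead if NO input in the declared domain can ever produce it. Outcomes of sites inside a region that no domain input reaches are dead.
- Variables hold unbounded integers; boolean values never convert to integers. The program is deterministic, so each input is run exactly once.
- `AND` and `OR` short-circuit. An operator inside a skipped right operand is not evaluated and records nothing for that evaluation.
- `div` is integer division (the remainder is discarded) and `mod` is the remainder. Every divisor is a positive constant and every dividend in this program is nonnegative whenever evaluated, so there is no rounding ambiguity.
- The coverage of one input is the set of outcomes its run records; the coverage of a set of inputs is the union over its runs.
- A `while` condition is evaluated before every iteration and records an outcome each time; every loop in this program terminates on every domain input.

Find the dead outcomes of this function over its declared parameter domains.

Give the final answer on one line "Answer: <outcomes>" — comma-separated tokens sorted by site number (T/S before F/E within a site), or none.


checking every outcome against all 70 domain inputs:
  B1=F: never recorded by any domain input -> dead
  B4=T: never recorded by any domain input -> dead
  B6=T: never recorded by any domain input -> dead
  B9=S: never recorded by any domain input -> dead
  reachable outcomes have witnesses, e.g. B1=T (e.g. d=2, g=4), B2=T (e.g. d=2, g=4), B2=F (e.g. d=2, g=10), B3=S (e.g. d=6, g=4)
Answer: B1=F, B4=T, B6=T, B9=S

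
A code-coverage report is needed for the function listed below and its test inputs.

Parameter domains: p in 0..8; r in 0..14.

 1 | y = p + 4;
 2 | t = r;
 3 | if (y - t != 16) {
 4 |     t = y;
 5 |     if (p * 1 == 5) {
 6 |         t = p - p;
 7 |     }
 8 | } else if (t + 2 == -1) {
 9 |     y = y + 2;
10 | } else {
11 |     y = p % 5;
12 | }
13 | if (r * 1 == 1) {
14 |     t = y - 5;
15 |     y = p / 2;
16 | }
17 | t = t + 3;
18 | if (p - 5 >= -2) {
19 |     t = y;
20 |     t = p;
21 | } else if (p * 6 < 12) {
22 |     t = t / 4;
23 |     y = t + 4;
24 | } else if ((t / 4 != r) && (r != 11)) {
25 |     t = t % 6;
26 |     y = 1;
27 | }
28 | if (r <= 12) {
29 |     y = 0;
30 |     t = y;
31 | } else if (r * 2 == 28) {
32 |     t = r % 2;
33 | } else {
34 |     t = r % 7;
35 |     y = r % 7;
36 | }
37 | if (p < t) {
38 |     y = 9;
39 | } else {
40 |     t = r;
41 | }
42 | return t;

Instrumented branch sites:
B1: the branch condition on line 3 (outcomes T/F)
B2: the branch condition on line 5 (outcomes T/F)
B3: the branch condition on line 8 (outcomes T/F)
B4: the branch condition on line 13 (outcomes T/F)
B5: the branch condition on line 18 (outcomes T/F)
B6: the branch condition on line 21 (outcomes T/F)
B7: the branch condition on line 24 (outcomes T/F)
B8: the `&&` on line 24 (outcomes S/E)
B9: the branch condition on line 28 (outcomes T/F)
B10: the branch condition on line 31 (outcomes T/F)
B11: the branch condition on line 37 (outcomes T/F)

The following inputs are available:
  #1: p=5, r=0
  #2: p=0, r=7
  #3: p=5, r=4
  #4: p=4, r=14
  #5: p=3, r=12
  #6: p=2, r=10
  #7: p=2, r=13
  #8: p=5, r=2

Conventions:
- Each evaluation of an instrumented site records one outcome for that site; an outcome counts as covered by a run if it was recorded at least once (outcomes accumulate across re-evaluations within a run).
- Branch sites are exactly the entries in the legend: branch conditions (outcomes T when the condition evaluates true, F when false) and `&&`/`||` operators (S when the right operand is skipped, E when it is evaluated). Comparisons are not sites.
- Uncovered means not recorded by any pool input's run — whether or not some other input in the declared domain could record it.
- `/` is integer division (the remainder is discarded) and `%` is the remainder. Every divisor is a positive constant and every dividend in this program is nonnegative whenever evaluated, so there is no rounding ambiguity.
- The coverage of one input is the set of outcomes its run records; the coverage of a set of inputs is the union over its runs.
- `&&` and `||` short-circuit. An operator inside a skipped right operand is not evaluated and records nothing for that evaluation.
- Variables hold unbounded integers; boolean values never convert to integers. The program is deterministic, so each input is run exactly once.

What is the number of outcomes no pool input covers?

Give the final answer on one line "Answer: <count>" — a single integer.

#1 (p=5, r=0) -> covered: B1=T, B2=T, B4=F, B5=T, B9=T, B11=F
#2 (p=0, r=7) -> covered: B1=T, B2=F, B4=F, B5=F, B6=T, B9=T, B11=F
#3 (p=5, r=4) -> covered: B1=T, B2=T, B4=F, B5=T, B9=T, B11=F
#4 (p=4, r=14) -> covered: B1=T, B2=F, B4=F, B5=T, B9=F, B10=T, B11=F
#5 (p=3, r=12) -> covered: B1=T, B2=F, B4=F, B5=T, B9=T, B11=F
#6 (p=2, r=10) -> covered: B1=T, B2=F, B4=F, B5=F, B6=F, B7=T, B8=E, B9=T, B11=F
#7 (p=2, r=13) -> covered: B1=T, B2=F, B4=F, B5=F, B6=F, B7=T, B8=E, B9=F, B10=F, B11=T
#8 (p=5, r=2) -> covered: B1=T, B2=T, B4=F, B5=T, B9=T, B11=F
union over the pool: B1=T, B2=T, B2=F, B4=F, B5=T, B5=F, B6=T, B6=F, B7=T, B8=E, B9=T, B9=F, B10=T, B10=F, B11=T, B11=F
uncovered (6 of 22): B1=F, B3=T, B3=F, B4=T, B7=F, B8=S

Answer: 6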